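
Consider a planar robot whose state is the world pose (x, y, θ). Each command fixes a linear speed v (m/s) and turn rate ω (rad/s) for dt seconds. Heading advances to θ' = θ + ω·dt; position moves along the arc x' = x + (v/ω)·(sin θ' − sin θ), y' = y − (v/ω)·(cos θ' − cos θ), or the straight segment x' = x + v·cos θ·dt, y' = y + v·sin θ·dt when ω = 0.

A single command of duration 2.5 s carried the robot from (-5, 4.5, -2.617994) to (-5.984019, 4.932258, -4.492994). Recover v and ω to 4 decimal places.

Δθ = -4.492994 − -2.617994 = -1.875000
ω = Δθ/dt = -1.875000/2.5 = -0.7500
R = Δx/(sin θ' − sin θ) = -0.6667
v = R·ω = -0.6667·-0.7500 = 0.5000

v = 0.5000, ω = -0.7500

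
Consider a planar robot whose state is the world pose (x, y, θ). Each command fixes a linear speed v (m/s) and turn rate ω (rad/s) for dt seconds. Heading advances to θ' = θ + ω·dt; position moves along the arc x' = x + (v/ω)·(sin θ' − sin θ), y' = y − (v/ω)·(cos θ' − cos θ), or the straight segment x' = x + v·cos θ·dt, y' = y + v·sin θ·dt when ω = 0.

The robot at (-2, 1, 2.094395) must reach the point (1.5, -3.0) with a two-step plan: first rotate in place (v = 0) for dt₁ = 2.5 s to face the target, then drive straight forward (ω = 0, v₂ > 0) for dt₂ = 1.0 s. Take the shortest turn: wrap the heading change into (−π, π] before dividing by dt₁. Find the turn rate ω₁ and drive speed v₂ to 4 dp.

heading to target = atan2(-3−1, 1.5−-2) = -0.8520
Δθ = wrap(-0.8520 − 2.0944) = -2.9464; ω₁ = Δθ/dt₁ = -1.1785
distance = √((1.5−-2)² + (-3−1)²) = 5.3151; v₂ = distance/dt₂ = 5.3151

ω₁ = -1.1785, v₂ = 5.3151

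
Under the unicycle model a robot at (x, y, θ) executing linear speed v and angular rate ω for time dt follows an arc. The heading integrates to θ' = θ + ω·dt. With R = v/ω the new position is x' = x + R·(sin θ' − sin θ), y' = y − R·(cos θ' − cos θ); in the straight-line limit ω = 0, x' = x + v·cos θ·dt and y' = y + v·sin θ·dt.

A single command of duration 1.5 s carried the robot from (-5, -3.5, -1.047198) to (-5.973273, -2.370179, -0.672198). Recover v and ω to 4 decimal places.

Δθ = -0.672198 − -1.047198 = 0.375000
ω = Δθ/dt = 0.375000/1.5 = 0.2500
R = −Δy/(cos θ' − cos θ) = -4.0000
v = R·ω = -4.0000·0.2500 = -1.0000

v = -1.0000, ω = 0.2500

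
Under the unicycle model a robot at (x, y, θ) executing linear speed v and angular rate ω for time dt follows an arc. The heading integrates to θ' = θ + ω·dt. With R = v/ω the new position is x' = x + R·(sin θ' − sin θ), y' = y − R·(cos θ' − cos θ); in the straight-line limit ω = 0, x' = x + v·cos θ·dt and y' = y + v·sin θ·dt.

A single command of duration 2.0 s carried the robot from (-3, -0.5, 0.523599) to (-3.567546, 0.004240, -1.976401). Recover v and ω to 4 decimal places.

v = -0.5000, ω = -1.2500

Δθ = -1.976401 − 0.523599 = -2.500000
ω = Δθ/dt = -2.500000/2.0 = -1.2500
R = Δx/(sin θ' − sin θ) = 0.4000
v = R·ω = 0.4000·-1.2500 = -0.5000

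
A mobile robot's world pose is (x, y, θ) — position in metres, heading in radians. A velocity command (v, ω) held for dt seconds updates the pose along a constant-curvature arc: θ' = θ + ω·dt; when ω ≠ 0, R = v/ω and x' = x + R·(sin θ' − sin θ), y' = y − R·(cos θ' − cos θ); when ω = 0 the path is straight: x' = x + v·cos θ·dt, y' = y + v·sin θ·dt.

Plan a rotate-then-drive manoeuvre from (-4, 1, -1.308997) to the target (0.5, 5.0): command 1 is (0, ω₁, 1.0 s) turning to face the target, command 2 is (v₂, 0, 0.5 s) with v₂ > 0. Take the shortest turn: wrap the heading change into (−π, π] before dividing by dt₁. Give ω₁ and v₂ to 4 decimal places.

heading to target = atan2(5−1, 0.5−-4) = 0.7266
Δθ = wrap(0.7266 − -1.3090) = 2.0356; ω₁ = Δθ/dt₁ = 2.0356
distance = √((0.5−-4)² + (5−1)²) = 6.0208; v₂ = distance/dt₂ = 12.0416

ω₁ = 2.0356, v₂ = 12.0416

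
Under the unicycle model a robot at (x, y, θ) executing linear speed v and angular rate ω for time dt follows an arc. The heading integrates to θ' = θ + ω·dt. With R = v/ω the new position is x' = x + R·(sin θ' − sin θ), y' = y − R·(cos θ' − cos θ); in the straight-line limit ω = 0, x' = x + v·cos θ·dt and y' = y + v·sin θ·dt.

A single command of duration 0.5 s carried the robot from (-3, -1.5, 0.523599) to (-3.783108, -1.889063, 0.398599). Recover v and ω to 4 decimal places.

Δθ = 0.398599 − 0.523599 = -0.125000
ω = Δθ/dt = -0.125000/0.5 = -0.2500
R = Δx/(sin θ' − sin θ) = 7.0000
v = R·ω = 7.0000·-0.2500 = -1.7500

v = -1.7500, ω = -0.2500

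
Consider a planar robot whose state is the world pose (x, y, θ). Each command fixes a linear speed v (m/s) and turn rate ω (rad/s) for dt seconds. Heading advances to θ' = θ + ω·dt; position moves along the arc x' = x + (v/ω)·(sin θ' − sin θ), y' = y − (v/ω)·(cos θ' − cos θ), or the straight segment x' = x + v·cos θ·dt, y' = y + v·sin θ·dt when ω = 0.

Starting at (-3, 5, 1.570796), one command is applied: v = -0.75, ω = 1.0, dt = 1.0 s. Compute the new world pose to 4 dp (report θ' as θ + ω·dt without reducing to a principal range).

(-2.6552, 4.3689, 2.5708)

θ' = 1.5708 + 1.0·1.0 = 2.5708
R = v/ω = -0.75/1.0 = -0.7500
x' = -3 + -0.7500·(sin 2.5708 − sin 1.5708) = -2.6552
y' = 5 − -0.7500·(cos 2.5708 − cos 1.5708) = 4.3689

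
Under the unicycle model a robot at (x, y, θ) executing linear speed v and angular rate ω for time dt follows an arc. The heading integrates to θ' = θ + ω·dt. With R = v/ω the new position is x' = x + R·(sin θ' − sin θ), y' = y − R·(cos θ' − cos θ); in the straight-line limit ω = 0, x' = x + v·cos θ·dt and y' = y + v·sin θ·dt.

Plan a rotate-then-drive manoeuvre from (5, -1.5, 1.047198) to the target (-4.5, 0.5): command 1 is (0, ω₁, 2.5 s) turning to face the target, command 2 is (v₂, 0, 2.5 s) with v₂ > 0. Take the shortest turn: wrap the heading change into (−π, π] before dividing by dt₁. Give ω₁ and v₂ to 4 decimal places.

ω₁ = 0.7548, v₂ = 3.8833

heading to target = atan2(0.5−-1.5, -4.5−5) = 2.9341
Δθ = wrap(2.9341 − 1.0472) = 1.8869; ω₁ = Δθ/dt₁ = 0.7548
distance = √((-4.5−5)² + (0.5−-1.5)²) = 9.7082; v₂ = distance/dt₂ = 3.8833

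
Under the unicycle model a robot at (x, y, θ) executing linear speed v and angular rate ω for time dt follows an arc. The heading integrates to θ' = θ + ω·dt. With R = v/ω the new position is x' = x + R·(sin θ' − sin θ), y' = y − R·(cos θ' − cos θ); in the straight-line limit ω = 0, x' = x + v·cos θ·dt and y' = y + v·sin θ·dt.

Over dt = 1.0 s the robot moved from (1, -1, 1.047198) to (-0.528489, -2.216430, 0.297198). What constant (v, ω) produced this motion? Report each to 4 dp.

v = -2.0000, ω = -0.7500

Δθ = 0.297198 − 1.047198 = -0.750000
ω = Δθ/dt = -0.750000/1.0 = -0.7500
R = Δx/(sin θ' − sin θ) = 2.6667
v = R·ω = 2.6667·-0.7500 = -2.0000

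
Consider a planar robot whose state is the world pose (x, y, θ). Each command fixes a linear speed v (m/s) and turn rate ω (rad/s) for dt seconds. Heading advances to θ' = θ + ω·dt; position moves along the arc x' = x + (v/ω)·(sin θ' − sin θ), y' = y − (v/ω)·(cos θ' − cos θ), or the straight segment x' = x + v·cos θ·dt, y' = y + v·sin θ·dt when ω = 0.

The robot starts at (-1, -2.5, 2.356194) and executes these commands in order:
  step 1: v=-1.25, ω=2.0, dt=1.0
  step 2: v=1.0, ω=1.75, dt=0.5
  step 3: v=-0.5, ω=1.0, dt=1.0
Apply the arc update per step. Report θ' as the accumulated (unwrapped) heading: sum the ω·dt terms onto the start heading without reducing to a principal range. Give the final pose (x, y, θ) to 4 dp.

(-0.3412, -2.5072, 6.2312)

step 1: θ'=4.3562 (R=-0.6250) → pose (0.0277, -2.2760, 4.3562)
step 2: θ'=5.2312 (R=0.5714) → pose (0.0670, -2.7586, 5.2312)
step 3: θ'=6.2312 (R=-0.5000) → pose (-0.3412, -2.5072, 6.2312)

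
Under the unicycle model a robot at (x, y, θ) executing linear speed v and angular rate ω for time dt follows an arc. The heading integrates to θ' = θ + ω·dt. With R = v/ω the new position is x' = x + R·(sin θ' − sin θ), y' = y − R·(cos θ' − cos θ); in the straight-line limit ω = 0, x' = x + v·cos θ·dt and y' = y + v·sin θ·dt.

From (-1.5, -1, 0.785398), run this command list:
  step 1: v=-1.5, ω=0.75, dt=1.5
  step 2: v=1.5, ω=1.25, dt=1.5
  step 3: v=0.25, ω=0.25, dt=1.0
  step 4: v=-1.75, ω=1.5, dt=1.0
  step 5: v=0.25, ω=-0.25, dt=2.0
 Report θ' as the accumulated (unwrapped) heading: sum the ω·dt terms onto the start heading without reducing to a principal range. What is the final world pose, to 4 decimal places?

(-3.8503, -1.5233, 5.0354)

step 1: θ'=1.9104 (R=-2.0000) → pose (-1.9716, -3.0804, 1.9104)
step 2: θ'=3.7854 (R=1.2000) → pose (-3.8233, -2.5204, 3.7854)
step 3: θ'=4.0354 (R=1.0000) → pose (-4.0025, -2.6938, 4.0354)
step 4: θ'=5.5354 (R=-1.1667) → pose (-4.1186, -1.1075, 5.5354)
step 5: θ'=5.0354 (R=-1.0000) → pose (-3.8503, -1.5233, 5.0354)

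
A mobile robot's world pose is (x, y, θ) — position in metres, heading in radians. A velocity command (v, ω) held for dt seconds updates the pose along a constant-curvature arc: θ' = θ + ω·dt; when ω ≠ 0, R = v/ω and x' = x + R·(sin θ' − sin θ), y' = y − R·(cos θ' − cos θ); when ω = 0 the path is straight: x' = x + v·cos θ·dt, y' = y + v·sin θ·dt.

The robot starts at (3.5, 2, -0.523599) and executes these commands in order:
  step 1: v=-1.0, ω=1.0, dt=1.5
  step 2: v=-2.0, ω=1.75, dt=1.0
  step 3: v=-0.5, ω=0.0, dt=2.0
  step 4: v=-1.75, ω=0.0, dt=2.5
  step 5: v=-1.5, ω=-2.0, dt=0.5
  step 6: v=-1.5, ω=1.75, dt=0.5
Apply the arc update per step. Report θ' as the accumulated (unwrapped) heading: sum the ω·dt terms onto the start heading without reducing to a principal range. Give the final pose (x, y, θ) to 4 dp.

(8.4201, -3.3322, 2.6014)

step 1: θ'=0.9764 (R=-1.0000) → pose (2.1715, 1.6940, 0.9764)
step 2: θ'=2.7264 (R=-1.1429) → pose (2.6574, 0.0082, 2.7264)
step 3: θ'=2.7264 (straight) → pose (3.5724, -0.3952, 2.7264)
step 4: θ'=2.7264 (straight) → pose (7.5757, -2.1599, 2.7264)
step 5: θ'=1.7264 (R=0.7500) → pose (8.0141, -2.7299, 1.7264)
step 6: θ'=2.6014 (R=-0.8571) → pose (8.4201, -3.3322, 2.6014)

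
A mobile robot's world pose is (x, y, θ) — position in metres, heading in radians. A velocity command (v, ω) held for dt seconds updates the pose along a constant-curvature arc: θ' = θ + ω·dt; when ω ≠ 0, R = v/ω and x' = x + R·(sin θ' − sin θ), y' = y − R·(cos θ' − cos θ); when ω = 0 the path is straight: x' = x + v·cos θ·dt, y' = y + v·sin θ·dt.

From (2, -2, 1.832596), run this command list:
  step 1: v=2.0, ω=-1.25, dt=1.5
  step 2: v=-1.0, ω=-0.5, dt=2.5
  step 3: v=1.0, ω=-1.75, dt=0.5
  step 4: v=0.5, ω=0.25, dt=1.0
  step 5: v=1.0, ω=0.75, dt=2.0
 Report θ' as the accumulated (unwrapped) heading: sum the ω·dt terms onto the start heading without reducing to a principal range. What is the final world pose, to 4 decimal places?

step 1: θ'=-0.0424 (R=-1.6000) → pose (3.6133, 0.0127, -0.0424)
step 2: θ'=-1.2924 (R=2.0000) → pose (1.7751, 1.4613, -1.2924)
step 3: θ'=-2.1674 (R=-0.5714) → pose (1.6984, 0.9832, -2.1674)
step 4: θ'=-1.9174 (R=2.0000) → pose (1.4718, 0.5389, -1.9174)
step 5: θ'=-0.4174 (R=1.3333) → pose (2.1853, -1.1329, -0.4174)

(2.1853, -1.1329, -0.4174)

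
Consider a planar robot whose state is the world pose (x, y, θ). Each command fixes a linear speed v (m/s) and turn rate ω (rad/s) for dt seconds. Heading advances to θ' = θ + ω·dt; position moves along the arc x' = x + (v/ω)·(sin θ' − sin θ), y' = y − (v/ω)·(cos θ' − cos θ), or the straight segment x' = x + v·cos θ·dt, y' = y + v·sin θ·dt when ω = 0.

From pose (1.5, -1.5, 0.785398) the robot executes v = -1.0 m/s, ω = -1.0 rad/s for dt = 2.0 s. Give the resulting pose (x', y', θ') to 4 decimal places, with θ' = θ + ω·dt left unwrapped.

(-0.1443, -1.1416, -1.2146)

θ' = 0.7854 + -1.0·2.0 = -1.2146
R = v/ω = -1.0/-1.0 = 1.0000
x' = 1.5 + 1.0000·(sin -1.2146 − sin 0.7854) = -0.1443
y' = -1.5 − 1.0000·(cos -1.2146 − cos 0.7854) = -1.1416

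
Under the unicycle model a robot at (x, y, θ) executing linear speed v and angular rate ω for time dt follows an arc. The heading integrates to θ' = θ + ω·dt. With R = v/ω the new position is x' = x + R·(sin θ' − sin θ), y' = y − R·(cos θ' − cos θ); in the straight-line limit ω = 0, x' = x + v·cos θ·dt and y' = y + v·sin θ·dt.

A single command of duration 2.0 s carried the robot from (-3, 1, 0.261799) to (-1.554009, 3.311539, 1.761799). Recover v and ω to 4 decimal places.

Δθ = 1.761799 − 0.261799 = 1.500000
ω = Δθ/dt = 1.500000/2.0 = 0.7500
R = −Δy/(cos θ' − cos θ) = 2.0000
v = R·ω = 2.0000·0.7500 = 1.5000

v = 1.5000, ω = 0.7500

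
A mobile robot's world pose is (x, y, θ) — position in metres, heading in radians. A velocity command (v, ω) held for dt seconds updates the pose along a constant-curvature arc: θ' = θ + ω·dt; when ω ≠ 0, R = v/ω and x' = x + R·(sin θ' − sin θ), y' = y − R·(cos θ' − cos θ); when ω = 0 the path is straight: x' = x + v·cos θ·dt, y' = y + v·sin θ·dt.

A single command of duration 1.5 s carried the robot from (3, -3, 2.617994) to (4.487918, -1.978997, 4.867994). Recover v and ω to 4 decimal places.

Δθ = 4.867994 − 2.617994 = 2.250000
ω = Δθ/dt = 2.250000/1.5 = 1.5000
R = Δx/(sin θ' − sin θ) = -1.0000
v = R·ω = -1.0000·1.5000 = -1.5000

v = -1.5000, ω = 1.5000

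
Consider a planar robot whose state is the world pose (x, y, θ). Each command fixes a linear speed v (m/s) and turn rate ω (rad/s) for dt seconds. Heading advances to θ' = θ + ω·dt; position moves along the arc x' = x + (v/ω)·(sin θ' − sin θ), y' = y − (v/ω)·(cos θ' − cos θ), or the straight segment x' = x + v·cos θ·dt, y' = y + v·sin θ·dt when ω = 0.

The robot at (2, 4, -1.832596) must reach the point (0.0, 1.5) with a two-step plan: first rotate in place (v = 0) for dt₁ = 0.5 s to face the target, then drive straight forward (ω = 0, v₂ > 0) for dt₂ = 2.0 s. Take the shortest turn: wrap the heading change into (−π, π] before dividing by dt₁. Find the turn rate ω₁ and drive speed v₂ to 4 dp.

ω₁ = -0.8259, v₂ = 1.6008

heading to target = atan2(1.5−4, 0−2) = -2.2455
Δθ = wrap(-2.2455 − -1.8326) = -0.4129; ω₁ = Δθ/dt₁ = -0.8259
distance = √((0−2)² + (1.5−4)²) = 3.2016; v₂ = distance/dt₂ = 1.6008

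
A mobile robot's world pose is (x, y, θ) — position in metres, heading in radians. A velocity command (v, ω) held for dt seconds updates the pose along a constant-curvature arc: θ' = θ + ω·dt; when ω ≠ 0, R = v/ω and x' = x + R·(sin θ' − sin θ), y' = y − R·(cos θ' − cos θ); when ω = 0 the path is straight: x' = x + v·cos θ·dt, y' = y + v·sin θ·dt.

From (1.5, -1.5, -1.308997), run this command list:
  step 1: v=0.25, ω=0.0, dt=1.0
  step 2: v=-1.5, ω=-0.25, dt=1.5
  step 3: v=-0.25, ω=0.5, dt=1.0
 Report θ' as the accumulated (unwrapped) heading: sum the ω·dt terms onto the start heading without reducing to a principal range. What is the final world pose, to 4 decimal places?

step 1: θ'=-1.3090 (straight) → pose (1.5647, -1.7415, -1.3090)
step 2: θ'=-1.6840 (R=6.0000) → pose (1.3987, 0.4892, -1.6840)
step 3: θ'=-1.1840 (R=-0.5000) → pose (1.3649, 0.7343, -1.1840)

(1.3649, 0.7343, -1.1840)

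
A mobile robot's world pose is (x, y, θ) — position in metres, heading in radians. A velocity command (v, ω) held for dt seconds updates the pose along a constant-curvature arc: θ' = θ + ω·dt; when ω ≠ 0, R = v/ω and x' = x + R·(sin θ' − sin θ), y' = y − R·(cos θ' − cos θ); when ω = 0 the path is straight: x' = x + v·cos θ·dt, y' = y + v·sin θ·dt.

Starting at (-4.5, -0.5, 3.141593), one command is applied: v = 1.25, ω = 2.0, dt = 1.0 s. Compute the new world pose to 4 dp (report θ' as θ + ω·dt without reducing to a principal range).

θ' = 3.1416 + 2.0·1.0 = 5.1416
R = v/ω = 1.25/2.0 = 0.6250
x' = -4.5 + 0.6250·(sin 5.1416 − sin 3.1416) = -5.0683
y' = -0.5 − 0.6250·(cos 5.1416 − cos 3.1416) = -1.3851

(-5.0683, -1.3851, 5.1416)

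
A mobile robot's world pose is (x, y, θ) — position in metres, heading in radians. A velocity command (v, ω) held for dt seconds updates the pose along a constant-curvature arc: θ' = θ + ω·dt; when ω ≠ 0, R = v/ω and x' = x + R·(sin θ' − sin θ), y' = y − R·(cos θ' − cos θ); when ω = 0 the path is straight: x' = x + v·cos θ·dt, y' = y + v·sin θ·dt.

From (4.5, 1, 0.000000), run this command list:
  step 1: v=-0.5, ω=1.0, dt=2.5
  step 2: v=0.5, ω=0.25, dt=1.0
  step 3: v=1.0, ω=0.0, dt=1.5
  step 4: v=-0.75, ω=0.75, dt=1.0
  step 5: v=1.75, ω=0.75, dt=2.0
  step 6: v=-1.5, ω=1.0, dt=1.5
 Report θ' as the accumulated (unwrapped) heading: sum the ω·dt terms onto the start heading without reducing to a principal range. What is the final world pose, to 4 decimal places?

(-0.0669, -0.9015, 6.5000)

step 1: θ'=2.5000 (R=-0.5000) → pose (4.2008, 0.0994, 2.5000)
step 2: θ'=2.7500 (R=2.0000) → pose (3.7671, 0.3457, 2.7500)
step 3: θ'=2.7500 (straight) → pose (2.3807, 0.9182, 2.7500)
step 4: θ'=3.5000 (R=-1.0000) → pose (3.1131, 0.9061, 3.5000)
step 5: θ'=5.0000 (R=2.3333) → pose (1.6941, -1.9409, 5.0000)
step 6: θ'=6.5000 (R=-1.5000) → pose (-0.0669, -0.9015, 6.5000)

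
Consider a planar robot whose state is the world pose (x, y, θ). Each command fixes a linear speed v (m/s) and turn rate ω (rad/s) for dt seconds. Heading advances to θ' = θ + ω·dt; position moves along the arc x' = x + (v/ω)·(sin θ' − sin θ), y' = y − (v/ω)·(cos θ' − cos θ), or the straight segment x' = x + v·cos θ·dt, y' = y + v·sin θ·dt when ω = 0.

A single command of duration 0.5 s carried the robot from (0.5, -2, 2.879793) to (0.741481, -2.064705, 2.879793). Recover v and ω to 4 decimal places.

v = -0.5000, ω = 0.0000

Δθ = 2.879793 − 2.879793 = 0.000000
ω = Δθ/dt = 0.000000/0.5 = 0.0000
ω = 0 → v = (Δx·cos θ + Δy·sin θ)/dt = -0.5000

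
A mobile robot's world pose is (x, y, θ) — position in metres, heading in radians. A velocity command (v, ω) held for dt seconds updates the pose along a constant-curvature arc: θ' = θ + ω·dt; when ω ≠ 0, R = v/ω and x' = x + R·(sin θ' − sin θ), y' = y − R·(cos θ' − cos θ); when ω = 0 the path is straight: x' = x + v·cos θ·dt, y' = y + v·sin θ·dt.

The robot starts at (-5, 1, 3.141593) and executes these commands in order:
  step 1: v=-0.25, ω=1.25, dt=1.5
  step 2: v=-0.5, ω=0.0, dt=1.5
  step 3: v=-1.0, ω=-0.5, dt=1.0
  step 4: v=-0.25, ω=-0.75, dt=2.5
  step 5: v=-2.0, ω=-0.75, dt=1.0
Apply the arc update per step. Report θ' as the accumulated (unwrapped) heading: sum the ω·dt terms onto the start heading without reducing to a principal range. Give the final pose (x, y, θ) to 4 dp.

step 1: θ'=5.0166 (R=-0.2000) → pose (-4.8092, 1.2599, 5.0166)
step 2: θ'=5.0166 (straight) → pose (-5.0338, 1.9755, 5.0166)
step 3: θ'=4.5166 (R=2.0000) → pose (-5.0874, 2.9636, 4.5166)
step 4: θ'=2.6416 (R=0.3333) → pose (-4.6007, 3.1913, 2.6416)
step 5: θ'=1.8916 (R=2.6667) → pose (-3.3485, 1.6920, 1.8916)

(-3.3485, 1.6920, 1.8916)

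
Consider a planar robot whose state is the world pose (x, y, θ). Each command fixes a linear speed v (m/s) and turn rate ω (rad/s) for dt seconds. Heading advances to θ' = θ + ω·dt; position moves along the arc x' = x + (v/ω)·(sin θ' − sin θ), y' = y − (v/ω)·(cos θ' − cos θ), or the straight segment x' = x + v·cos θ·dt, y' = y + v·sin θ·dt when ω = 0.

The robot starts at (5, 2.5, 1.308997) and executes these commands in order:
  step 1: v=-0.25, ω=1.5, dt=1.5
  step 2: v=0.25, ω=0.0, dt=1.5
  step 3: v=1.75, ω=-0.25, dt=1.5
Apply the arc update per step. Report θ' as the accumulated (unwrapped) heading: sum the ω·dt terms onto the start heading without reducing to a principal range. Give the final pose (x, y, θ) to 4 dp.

(2.3448, 1.5578, 3.1840)

step 1: θ'=3.5590 (R=-0.1667) → pose (5.2286, 2.3045, 3.5590)
step 2: θ'=3.5590 (straight) → pose (4.8857, 2.1525, 3.5590)
step 3: θ'=3.1840 (R=-7.0000) → pose (2.3448, 1.5578, 3.1840)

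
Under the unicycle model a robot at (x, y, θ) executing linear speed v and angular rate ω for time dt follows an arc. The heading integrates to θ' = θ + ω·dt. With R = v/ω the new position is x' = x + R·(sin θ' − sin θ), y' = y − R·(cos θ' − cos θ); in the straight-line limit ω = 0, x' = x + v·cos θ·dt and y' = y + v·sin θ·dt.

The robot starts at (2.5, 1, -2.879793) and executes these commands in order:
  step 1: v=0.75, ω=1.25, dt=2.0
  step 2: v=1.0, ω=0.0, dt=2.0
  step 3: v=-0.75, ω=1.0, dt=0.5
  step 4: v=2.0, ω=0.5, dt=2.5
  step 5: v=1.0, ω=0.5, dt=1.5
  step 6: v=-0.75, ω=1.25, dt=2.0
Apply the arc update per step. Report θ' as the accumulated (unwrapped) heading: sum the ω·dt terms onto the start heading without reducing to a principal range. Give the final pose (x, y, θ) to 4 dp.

step 1: θ'=-0.3798 (R=0.6000) → pose (2.4329, -0.1368, -0.3798)
step 2: θ'=-0.3798 (straight) → pose (4.2903, -0.8783, -0.3798)
step 3: θ'=0.1202 (R=-0.7500) → pose (3.9224, -0.8302, 0.1202)
step 4: θ'=1.3702 (R=4.0000) → pose (7.3625, 2.3439, 1.3702)
step 5: θ'=2.1202 (R=2.0000) → pose (7.1082, 3.7868, 2.1202)
step 6: θ'=4.6202 (R=-0.6000) → pose (8.2174, 4.0449, 4.6202)

(8.2174, 4.0449, 4.6202)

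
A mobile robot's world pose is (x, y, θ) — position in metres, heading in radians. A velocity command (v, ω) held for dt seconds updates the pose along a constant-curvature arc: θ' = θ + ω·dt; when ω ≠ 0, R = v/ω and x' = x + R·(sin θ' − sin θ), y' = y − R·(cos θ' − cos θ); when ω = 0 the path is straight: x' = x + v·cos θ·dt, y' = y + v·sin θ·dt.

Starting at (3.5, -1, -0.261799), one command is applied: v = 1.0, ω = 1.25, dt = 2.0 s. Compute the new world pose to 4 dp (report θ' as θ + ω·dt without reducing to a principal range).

(4.3354, 0.2679, 2.2382)

θ' = -0.2618 + 1.25·2.0 = 2.2382
R = v/ω = 1.0/1.25 = 0.8000
x' = 3.5 + 0.8000·(sin 2.2382 − sin -0.2618) = 4.3354
y' = -1 − 0.8000·(cos 2.2382 − cos -0.2618) = 0.2679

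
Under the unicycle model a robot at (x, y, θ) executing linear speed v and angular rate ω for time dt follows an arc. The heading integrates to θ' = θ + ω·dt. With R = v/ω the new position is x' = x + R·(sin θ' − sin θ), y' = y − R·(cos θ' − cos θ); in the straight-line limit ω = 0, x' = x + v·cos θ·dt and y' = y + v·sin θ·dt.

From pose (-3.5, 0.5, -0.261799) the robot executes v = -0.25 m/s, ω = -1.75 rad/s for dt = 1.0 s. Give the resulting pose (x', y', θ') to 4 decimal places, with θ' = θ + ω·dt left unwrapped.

θ' = -0.2618 + -1.75·1.0 = -2.0118
R = v/ω = -0.25/-1.75 = 0.1429
x' = -3.5 + 0.1429·(sin -2.0118 − sin -0.2618) = -3.5922
y' = 0.5 − 0.1429·(cos -2.0118 − cos -0.2618) = 0.6990

(-3.5922, 0.6990, -2.0118)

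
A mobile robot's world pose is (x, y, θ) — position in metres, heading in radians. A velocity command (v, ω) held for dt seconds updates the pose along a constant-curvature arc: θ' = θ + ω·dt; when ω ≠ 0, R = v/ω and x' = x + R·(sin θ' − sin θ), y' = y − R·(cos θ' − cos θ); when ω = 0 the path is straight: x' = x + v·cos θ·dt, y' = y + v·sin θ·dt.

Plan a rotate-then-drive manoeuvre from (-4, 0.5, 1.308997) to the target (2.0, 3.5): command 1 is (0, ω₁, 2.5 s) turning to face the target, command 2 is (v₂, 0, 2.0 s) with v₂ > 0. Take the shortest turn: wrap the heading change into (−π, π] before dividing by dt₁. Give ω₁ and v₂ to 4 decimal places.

ω₁ = -0.3381, v₂ = 3.3541

heading to target = atan2(3.5−0.5, 2−-4) = 0.4636
Δθ = wrap(0.4636 − 1.3090) = -0.8453; ω₁ = Δθ/dt₁ = -0.3381
distance = √((2−-4)² + (3.5−0.5)²) = 6.7082; v₂ = distance/dt₂ = 3.3541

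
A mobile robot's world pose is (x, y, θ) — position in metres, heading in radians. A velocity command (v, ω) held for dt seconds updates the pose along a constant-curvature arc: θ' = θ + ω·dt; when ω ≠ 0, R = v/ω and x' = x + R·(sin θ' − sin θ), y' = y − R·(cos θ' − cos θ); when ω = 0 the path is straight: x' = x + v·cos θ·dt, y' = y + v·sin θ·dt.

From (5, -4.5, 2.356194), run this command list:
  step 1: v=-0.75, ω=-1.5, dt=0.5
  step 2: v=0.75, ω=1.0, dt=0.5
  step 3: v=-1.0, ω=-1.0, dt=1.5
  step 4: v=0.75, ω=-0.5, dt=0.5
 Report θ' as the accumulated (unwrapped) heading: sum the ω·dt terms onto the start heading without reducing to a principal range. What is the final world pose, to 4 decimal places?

step 1: θ'=1.6062 (R=0.5000) → pose (5.1461, -4.8359, 1.6062)
step 2: θ'=2.1062 (R=0.7500) → pose (5.0417, -4.4798, 2.1062)
step 3: θ'=0.6062 (R=1.0000) → pose (4.7513, -5.8118, 0.6062)
step 4: θ'=0.3562 (R=-1.5000) → pose (5.0829, -5.6387, 0.3562)

(5.0829, -5.6387, 0.3562)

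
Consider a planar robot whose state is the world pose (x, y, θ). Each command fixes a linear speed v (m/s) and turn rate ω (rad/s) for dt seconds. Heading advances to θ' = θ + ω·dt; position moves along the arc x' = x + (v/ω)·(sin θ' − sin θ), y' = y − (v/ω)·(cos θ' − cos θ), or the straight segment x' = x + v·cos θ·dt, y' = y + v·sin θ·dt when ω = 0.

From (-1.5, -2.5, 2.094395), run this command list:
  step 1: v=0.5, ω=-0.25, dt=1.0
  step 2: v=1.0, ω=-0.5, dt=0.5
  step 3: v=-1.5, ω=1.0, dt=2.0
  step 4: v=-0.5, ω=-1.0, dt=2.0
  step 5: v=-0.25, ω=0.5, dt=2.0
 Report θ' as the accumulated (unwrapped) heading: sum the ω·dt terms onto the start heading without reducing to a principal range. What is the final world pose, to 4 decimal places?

(1.3467, -3.7136, 2.5944)

step 1: θ'=1.8444 (R=-2.0000) → pose (-1.6936, -2.0404, 1.8444)
step 2: θ'=1.5944 (R=-2.0000) → pose (-1.7674, -1.5472, 1.5944)
step 3: θ'=3.5944 (R=-1.5000) → pose (0.3884, -2.8606, 3.5944)
step 4: θ'=1.5944 (R=0.5000) → pose (1.1070, -3.2984, 1.5944)
step 5: θ'=2.5944 (R=-0.5000) → pose (1.3467, -3.7136, 2.5944)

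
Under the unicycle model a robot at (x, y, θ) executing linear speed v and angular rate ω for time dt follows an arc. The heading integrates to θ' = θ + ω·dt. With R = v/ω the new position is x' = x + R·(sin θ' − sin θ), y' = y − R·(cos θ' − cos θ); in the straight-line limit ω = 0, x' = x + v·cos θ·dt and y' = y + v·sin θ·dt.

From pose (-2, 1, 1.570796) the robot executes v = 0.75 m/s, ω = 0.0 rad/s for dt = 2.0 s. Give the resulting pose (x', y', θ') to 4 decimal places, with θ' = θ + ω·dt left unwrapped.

(-2.0000, 2.5000, 1.5708)

θ' = 1.5708 + 0.0·2.0 = 1.5708
ω = 0 → straight: x' = -2 + 0.75·cos(1.5708)·2.0 = -2.0000
y' = 1 + 0.75·sin(1.5708)·2.0 = 2.5000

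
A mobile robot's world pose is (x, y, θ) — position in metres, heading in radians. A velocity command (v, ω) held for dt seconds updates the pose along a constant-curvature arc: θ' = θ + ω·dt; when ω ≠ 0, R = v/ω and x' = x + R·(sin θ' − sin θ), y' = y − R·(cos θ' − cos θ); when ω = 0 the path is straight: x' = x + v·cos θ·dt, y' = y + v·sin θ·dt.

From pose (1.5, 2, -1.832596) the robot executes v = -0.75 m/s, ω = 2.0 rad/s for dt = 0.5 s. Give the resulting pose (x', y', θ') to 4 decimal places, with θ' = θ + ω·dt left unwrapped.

(1.4152, 2.3494, -0.8326)

θ' = -1.8326 + 2.0·0.5 = -0.8326
R = v/ω = -0.75/2.0 = -0.3750
x' = 1.5 + -0.3750·(sin -0.8326 − sin -1.8326) = 1.4152
y' = 2 − -0.3750·(cos -0.8326 − cos -1.8326) = 2.3494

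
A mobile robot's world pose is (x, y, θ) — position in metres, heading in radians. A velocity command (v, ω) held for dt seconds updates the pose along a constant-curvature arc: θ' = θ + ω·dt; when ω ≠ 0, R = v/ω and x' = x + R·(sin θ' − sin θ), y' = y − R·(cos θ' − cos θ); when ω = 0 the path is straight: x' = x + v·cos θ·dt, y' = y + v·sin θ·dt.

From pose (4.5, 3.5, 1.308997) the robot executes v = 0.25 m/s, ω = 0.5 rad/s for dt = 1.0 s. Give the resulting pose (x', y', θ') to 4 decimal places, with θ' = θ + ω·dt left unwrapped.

θ' = 1.3090 + 0.5·1.0 = 1.8090
R = v/ω = 0.25/0.5 = 0.5000
x' = 4.5 + 0.5000·(sin 1.8090 − sin 1.3090) = 4.5029
y' = 3.5 − 0.5000·(cos 1.8090 − cos 1.3090) = 3.7474

(4.5029, 3.7474, 1.8090)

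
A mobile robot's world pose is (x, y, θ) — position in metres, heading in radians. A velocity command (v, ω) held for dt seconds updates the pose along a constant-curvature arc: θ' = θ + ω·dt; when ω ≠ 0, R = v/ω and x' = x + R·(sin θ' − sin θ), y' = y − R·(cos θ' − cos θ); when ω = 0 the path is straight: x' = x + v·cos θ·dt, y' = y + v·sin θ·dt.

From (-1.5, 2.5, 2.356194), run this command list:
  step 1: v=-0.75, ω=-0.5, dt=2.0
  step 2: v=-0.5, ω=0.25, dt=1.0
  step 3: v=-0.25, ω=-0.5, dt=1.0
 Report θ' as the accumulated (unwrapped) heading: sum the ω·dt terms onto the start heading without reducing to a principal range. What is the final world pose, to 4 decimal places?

step 1: θ'=1.3562 (R=1.5000) → pose (-1.0951, 1.1199, 1.3562)
step 2: θ'=1.6062 (R=-2.0000) → pose (-1.1397, 0.6232, 1.6062)
step 3: θ'=1.1062 (R=0.5000) → pose (-1.1924, 0.3815, 1.1062)

(-1.1924, 0.3815, 1.1062)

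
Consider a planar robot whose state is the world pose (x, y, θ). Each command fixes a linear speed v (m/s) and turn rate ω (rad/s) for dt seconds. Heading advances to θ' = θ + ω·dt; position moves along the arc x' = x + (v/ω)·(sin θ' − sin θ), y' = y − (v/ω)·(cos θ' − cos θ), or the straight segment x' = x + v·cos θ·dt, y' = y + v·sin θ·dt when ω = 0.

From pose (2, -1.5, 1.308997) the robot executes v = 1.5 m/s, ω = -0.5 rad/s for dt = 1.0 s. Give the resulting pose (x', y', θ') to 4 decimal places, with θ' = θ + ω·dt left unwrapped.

θ' = 1.3090 + -0.5·1.0 = 0.8090
R = v/ω = 1.5/-0.5 = -3.0000
x' = 2 + -3.0000·(sin 0.8090 − sin 1.3090) = 2.7270
y' = -1.5 − -3.0000·(cos 0.8090 − cos 1.3090) = -0.2058

(2.7270, -0.2058, 0.8090)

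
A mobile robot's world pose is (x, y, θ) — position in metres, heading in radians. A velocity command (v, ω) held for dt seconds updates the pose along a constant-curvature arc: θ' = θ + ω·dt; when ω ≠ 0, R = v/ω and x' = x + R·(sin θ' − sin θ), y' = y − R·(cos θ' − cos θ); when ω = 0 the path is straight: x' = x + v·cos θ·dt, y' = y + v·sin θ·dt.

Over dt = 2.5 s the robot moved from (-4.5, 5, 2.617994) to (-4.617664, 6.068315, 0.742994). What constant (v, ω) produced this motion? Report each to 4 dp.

v = 0.5000, ω = -0.7500

Δθ = 0.742994 − 2.617994 = -1.875000
ω = Δθ/dt = -1.875000/2.5 = -0.7500
R = −Δy/(cos θ' − cos θ) = -0.6667
v = R·ω = -0.6667·-0.7500 = 0.5000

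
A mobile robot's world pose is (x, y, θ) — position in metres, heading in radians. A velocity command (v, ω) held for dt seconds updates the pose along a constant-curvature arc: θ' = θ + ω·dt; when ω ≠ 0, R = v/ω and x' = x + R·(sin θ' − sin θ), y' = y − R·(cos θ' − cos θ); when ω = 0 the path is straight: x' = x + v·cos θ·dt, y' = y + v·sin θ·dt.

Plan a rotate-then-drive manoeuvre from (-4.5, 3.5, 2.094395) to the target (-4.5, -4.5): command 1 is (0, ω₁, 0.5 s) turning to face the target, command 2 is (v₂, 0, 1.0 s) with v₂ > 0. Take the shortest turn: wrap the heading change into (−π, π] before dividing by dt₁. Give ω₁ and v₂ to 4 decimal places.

heading to target = atan2(-4.5−3.5, -4.5−-4.5) = -1.5708
Δθ = wrap(-1.5708 − 2.0944) = 2.6180; ω₁ = Δθ/dt₁ = 5.2360
distance = √((-4.5−-4.5)² + (-4.5−3.5)²) = 8.0000; v₂ = distance/dt₂ = 8.0000

ω₁ = 5.2360, v₂ = 8.0000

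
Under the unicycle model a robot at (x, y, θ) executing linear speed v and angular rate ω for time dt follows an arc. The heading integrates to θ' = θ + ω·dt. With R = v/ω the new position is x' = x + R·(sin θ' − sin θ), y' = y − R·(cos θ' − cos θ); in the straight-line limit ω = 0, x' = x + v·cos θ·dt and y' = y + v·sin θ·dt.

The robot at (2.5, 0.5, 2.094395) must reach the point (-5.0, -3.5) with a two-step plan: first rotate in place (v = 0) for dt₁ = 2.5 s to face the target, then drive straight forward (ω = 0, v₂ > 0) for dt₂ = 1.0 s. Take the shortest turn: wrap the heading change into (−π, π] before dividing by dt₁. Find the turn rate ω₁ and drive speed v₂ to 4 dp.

heading to target = atan2(-3.5−0.5, -5−2.5) = -2.6516
Δθ = wrap(-2.6516 − 2.0944) = 1.5372; ω₁ = Δθ/dt₁ = 0.6149
distance = √((-5−2.5)² + (-3.5−0.5)²) = 8.5000; v₂ = distance/dt₂ = 8.5000

ω₁ = 0.6149, v₂ = 8.5000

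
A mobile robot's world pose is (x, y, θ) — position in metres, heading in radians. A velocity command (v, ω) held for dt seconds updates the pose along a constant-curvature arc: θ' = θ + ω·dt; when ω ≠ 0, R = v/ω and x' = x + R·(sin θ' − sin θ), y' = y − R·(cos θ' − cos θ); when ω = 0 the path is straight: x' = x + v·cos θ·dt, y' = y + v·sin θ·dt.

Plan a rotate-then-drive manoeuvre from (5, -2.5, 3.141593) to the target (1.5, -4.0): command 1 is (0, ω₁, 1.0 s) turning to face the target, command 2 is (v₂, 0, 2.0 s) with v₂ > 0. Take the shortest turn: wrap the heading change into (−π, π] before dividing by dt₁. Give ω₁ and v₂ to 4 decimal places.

ω₁ = 0.4049, v₂ = 1.9039

heading to target = atan2(-4−-2.5, 1.5−5) = -2.7367
Δθ = wrap(-2.7367 − 3.1416) = 0.4049; ω₁ = Δθ/dt₁ = 0.4049
distance = √((1.5−5)² + (-4−-2.5)²) = 3.8079; v₂ = distance/dt₂ = 1.9039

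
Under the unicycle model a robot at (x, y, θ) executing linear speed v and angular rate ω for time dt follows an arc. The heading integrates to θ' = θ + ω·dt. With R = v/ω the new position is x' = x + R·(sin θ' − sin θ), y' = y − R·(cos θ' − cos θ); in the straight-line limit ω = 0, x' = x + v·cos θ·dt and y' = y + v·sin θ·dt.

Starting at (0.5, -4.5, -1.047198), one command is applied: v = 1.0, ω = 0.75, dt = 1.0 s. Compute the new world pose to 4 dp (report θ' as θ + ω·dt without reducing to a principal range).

θ' = -1.0472 + 0.75·1.0 = -0.2972
R = v/ω = 1.0/0.75 = 1.3333
x' = 0.5 + 1.3333·(sin -0.2972 − sin -1.0472) = 1.2642
y' = -4.5 − 1.3333·(cos -0.2972 − cos -1.0472) = -5.1082

(1.2642, -5.1082, -0.2972)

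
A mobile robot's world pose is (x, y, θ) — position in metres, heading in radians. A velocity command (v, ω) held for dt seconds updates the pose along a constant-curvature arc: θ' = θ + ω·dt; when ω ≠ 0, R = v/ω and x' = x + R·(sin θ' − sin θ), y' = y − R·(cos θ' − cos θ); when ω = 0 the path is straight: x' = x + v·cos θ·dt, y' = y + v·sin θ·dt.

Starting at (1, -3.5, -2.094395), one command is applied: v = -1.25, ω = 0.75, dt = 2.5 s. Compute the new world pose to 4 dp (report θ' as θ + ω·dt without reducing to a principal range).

(-0.0806, -1.0400, -0.2194)

θ' = -2.0944 + 0.75·2.5 = -0.2194
R = v/ω = -1.25/0.75 = -1.6667
x' = 1 + -1.6667·(sin -0.2194 − sin -2.0944) = -0.0806
y' = -3.5 − -1.6667·(cos -0.2194 − cos -2.0944) = -1.0400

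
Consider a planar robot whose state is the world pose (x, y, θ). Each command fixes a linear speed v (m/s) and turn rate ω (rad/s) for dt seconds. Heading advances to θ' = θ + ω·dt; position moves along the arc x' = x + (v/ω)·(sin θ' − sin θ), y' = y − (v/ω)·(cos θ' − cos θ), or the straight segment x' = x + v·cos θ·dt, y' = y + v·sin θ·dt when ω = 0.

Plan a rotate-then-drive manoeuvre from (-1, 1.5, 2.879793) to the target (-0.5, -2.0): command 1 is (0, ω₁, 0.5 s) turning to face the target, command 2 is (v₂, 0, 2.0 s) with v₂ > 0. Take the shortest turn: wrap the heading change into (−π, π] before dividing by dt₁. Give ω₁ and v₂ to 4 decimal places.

heading to target = atan2(-2−1.5, -0.5−-1) = -1.4289
Δθ = wrap(-1.4289 − 2.8798) = 1.9745; ω₁ = Δθ/dt₁ = 3.9490
distance = √((-0.5−-1)² + (-2−1.5)²) = 3.5355; v₂ = distance/dt₂ = 1.7678

ω₁ = 3.9490, v₂ = 1.7678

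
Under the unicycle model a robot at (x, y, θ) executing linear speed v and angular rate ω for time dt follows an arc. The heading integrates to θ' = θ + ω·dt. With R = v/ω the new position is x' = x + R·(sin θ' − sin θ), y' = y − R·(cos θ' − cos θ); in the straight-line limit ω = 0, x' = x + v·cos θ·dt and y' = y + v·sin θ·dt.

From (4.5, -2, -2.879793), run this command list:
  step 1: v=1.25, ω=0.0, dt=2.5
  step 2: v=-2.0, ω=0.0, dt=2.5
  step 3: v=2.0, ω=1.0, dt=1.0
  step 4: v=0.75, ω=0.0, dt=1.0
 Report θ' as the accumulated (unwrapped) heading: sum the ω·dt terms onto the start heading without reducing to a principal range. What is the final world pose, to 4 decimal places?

(4.6954, -3.5528, -1.8798)

step 1: θ'=-2.8798 (straight) → pose (1.4815, -2.8088, -2.8798)
step 2: θ'=-2.8798 (straight) → pose (6.3111, -1.5147, -2.8798)
step 3: θ'=-1.8798 (R=2.0000) → pose (4.9235, -2.8384, -1.8798)
step 4: θ'=-1.8798 (straight) → pose (4.6954, -3.5528, -1.8798)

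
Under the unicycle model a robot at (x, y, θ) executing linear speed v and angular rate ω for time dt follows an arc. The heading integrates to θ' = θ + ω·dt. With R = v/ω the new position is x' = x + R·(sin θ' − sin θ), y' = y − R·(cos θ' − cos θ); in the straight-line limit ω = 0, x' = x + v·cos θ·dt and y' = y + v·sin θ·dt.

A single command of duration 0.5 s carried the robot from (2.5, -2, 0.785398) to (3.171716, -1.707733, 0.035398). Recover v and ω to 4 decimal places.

v = 1.5000, ω = -1.5000

Δθ = 0.035398 − 0.785398 = -0.750000
ω = Δθ/dt = -0.750000/0.5 = -1.5000
R = Δx/(sin θ' − sin θ) = -1.0000
v = R·ω = -1.0000·-1.5000 = 1.5000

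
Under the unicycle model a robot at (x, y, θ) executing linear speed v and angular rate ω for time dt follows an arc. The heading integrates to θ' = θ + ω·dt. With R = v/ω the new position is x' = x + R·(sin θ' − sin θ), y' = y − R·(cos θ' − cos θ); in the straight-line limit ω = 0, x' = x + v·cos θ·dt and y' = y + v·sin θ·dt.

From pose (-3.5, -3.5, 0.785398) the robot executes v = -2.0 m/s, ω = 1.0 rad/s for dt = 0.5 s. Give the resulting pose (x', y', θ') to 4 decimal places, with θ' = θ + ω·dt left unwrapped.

(-4.0049, -4.3511, 1.2854)

θ' = 0.7854 + 1.0·0.5 = 1.2854
R = v/ω = -2.0/1.0 = -2.0000
x' = -3.5 + -2.0000·(sin 1.2854 − sin 0.7854) = -4.0049
y' = -3.5 − -2.0000·(cos 1.2854 − cos 0.7854) = -4.3511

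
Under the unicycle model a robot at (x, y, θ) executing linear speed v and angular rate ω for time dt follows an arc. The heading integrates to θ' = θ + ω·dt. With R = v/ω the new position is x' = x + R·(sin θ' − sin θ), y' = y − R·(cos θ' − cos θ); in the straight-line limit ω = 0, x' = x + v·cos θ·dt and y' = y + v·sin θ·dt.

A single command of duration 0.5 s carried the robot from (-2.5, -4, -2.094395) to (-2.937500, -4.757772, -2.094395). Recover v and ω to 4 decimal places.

Δθ = -2.094395 − -2.094395 = 0.000000
ω = Δθ/dt = 0.000000/0.5 = 0.0000
ω = 0 → v = (Δx·cos θ + Δy·sin θ)/dt = 1.7500

v = 1.7500, ω = 0.0000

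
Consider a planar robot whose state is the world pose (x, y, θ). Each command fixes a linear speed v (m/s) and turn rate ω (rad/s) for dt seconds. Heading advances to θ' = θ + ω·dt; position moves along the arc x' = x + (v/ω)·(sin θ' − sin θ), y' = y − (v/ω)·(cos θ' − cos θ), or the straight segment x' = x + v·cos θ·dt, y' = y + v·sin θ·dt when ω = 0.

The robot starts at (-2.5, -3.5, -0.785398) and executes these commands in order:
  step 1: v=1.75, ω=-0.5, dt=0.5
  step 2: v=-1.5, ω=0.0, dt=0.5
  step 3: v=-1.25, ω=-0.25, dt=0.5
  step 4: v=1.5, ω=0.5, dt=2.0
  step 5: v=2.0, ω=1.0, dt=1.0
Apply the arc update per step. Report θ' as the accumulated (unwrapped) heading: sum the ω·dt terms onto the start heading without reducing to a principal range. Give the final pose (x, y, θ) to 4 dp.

step 1: θ'=-1.0354 (R=-3.5000) → pose (-1.9646, -4.1892, -1.0354)
step 2: θ'=-1.0354 (straight) → pose (-2.3473, -3.5442, -1.0354)
step 3: θ'=-1.1604 (R=5.0000) → pose (-2.6318, -2.9881, -1.1604)
step 4: θ'=-0.1604 (R=3.0000) → pose (-0.3600, -4.7527, -0.1604)
step 5: θ'=0.8396 (R=2.0000) → pose (1.4482, -4.1139, 0.8396)

(1.4482, -4.1139, 0.8396)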